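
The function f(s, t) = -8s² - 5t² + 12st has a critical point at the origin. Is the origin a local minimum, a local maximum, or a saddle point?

The Hessian at the origin is H = [[-16, 12], [12, -10]].
det H = -16·-10 − (12)² = 16 > 0 and H[1,1] = -16 < 0, so H is negative definite.
Therefore the origin is a local maximum.

local maximum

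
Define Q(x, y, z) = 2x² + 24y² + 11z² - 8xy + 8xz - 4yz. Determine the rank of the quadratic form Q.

Write A = [[2, -4, 4], [-4, 24, -2], [4, -2, 11]].
Congruent diagonalization of A (simultaneous row and column reduction) yields pivots 2, 16, 3/4.
So there are 3 positive pivots.
The rank is the number of nonzero pivots: 3.

3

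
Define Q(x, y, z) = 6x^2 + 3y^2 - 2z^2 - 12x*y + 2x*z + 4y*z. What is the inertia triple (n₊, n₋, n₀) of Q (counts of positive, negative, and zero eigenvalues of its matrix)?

(2, 1, 0)

Write A = [[6, -6, 1], [-6, 3, 2], [1, 2, -2]].
Symmetric row and column elimination reduces A to a congruent diagonal form with pivots 6, -3, 5/6.
Counting signs: 2 positive, 1 negative.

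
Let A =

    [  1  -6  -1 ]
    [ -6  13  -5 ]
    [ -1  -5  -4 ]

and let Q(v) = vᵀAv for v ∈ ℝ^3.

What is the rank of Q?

3

Congruent diagonalization of A (simultaneous row and column reduction) yields pivots 1, -23, 6/23.
So there are 2 positive, 1 negative pivots.
The rank is the number of nonzero pivots: 3.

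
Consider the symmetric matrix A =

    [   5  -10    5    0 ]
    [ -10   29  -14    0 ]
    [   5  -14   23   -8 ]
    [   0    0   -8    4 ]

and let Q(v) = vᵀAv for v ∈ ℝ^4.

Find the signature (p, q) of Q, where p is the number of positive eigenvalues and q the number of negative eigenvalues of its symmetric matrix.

Applying the same elementary operations to the rows and columns of A produces a congruent diagonal matrix with entries 5, 9, 146/9, 4/73.
That gives 4 positive pivots.

(4, 0)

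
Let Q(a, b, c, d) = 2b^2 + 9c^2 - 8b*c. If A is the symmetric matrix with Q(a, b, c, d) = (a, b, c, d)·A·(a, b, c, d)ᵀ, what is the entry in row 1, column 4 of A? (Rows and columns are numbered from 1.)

The coefficient of a·d in Q is 0. For a symmetric A this equals A[1,4] + A[4,1] = 2·A[1,4].
So A[1,4] = 0/2 = 0.

0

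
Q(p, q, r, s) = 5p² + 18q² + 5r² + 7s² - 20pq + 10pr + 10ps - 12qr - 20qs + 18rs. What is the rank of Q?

Write A = [[5, -10, 5, 5], [-10, 18, -6, -10], [5, -6, 5, 9], [5, -10, 9, 7]].
Applying the same elementary operations to the rows and columns of A produces a congruent diagonal matrix with entries 5, -2, 8, 0.
Counting signs: 2 positive, 1 negative, 1 zero.
The rank is the number of nonzero pivots: 3.

3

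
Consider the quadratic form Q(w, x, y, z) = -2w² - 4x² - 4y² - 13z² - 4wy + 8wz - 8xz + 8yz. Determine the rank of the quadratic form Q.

4

The associated matrix is A = [[-2, 0, -2, 4], [0, -4, 0, -4], [-2, 0, -4, 4], [4, -4, 4, -13]].
Congruent diagonalization of A (simultaneous row and column reduction) yields pivots -2, -4, -2, -1.
Counting signs: 4 negative.
The rank is the number of nonzero pivots: 4.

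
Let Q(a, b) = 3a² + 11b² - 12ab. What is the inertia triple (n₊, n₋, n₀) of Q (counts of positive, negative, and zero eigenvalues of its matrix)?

The symmetric matrix is A = [[3, -6], [-6, 11]].
Symmetric row and column elimination reduces A to a congruent diagonal form with pivots 3, -1.
That gives 1 positive, 1 negative pivots.

(1, 1, 0)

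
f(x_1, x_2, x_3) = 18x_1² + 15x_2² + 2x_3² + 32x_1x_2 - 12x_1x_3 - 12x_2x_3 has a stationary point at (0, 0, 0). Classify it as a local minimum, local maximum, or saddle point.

The Hessian at the origin is H = [[36, 32, -12], [32, 30, -12], [-12, -12, 4]].
An LDLᵀ factorisation of H has diagonal entries 36, 14/9, -8/7.
Counting signs: 2 positive, 1 negative.
H is indefinite, so the origin is a saddle point.

saddle point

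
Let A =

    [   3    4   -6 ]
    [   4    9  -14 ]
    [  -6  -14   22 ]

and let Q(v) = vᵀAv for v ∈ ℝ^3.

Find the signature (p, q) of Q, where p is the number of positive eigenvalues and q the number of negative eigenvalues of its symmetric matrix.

(3, 0)

Row-reducing A symmetrically gives the diagonal entries 3, 11/3, 2/11.
Counting signs: 3 positive.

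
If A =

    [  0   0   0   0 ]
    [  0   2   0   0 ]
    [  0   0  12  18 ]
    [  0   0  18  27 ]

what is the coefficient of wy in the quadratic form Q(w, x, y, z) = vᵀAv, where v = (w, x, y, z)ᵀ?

0

The coefficient of wy is A[1,3] + A[3,1] = 2·0 = 0.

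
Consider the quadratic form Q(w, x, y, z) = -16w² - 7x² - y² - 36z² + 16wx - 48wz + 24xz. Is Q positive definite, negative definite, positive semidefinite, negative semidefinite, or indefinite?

The associated matrix is A = [[-16, 8, 0, -24], [8, -7, 0, 12], [0, 0, -1, 0], [-24, 12, 0, -36]].
Row-reducing A symmetrically gives the diagonal entries -16, -3, -1, 0.
So there are 3 negative, 1 zero pivots.
Hence Q is negative semidefinite.

negative semidefinite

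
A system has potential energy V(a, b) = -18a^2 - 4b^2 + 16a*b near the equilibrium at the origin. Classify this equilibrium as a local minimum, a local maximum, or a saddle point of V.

The Hessian at the origin is H = [[-36, 16], [16, -8]].
det H = -36·-8 − (16)² = 32 > 0 and H[1,1] = -36 < 0, so H is negative definite.
Therefore the origin is a local maximum.

local maximum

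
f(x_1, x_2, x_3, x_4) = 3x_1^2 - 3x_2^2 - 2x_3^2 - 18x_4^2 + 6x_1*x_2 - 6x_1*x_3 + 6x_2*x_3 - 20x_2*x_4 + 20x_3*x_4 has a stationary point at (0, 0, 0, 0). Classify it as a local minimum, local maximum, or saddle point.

The Hessian at the origin is H = [[6, 6, -6, 0], [6, -6, 6, -20], [-6, 6, -4, 20], [0, -20, 20, -36]].
Applying the same elementary operations to the rows and columns of H produces a congruent diagonal matrix with entries 6, -12, 2, -8/3.
So there are 2 positive, 2 negative pivots.
H is indefinite, so the origin is a saddle point.

saddle point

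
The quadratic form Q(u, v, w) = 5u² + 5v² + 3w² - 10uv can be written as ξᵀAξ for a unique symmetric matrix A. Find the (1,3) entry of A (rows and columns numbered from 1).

0

The coefficient of u·w in Q is 0. For a symmetric A this equals A[1,3] + A[3,1] = 2·A[1,3].
So A[1,3] = 0/2 = 0.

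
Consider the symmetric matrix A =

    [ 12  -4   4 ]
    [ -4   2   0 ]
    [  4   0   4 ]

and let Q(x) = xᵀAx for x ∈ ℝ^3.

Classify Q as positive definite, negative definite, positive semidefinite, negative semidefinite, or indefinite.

Row-reducing A symmetrically gives the diagonal entries 12, 2/3, 0.
So there are 2 positive, 1 zero pivots.
Hence Q is positive semidefinite.

positive semidefinite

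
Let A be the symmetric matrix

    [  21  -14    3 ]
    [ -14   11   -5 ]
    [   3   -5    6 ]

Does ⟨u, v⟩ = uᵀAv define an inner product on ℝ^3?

Leading principal minors: Δ_1 = 21, Δ_2 = 35, Δ_3 = 6.
All leading principal minors are positive, so by Sylvester's criterion Q is positive definite.
⟨·,·⟩ is an inner product exactly when A is positive definite.

yes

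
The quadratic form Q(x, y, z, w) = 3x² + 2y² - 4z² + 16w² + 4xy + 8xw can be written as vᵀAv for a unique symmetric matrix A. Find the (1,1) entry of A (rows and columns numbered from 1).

3

The coefficient of x² in Q is 3, and that is exactly A[1,1].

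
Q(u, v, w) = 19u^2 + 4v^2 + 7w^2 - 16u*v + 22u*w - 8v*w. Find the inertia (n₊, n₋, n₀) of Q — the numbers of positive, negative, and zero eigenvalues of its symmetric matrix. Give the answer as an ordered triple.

(2, 0, 1)

The associated matrix is A = [[19, -8, 11], [-8, 4, -4], [11, -4, 7]].
Congruent diagonalization of A (simultaneous row and column reduction) yields pivots 19, 12/19, 0.
That gives 2 positive, 1 zero pivots.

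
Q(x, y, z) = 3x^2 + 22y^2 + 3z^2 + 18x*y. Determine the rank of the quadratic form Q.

The associated matrix is A = [[3, 9, 0], [9, 22, 0], [0, 0, 3]].
Congruent diagonalization of A (simultaneous row and column reduction) yields pivots 3, -5, 3.
So there are 2 positive, 1 negative pivots.
The rank is the number of nonzero pivots: 3.

3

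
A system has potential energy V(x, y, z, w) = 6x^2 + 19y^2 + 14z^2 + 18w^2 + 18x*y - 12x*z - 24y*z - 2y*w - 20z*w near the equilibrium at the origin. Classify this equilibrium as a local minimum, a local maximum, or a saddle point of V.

The Hessian at the origin is H = [[12, 18, -12, 0], [18, 38, -24, -2], [-12, -24, 28, -20], [0, -2, -20, 36]].
Symmetric row and column elimination reduces H to a congruent diagonal form with pivots 12, 11, 140/11, 24/35.
That gives 4 positive pivots.
H is positive definite, so the origin is a strict local minimum.

local minimum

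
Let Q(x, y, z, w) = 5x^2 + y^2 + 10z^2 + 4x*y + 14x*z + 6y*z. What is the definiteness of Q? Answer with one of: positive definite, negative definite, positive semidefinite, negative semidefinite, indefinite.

positive semidefinite

Write A = [[5, 2, 7, 0], [2, 1, 3, 0], [7, 3, 10, 0], [0, 0, 0, 0]].
Symmetric row and column elimination reduces A to a congruent diagonal form with pivots 5, 1/5, 0, 0.
So there are 2 positive, 2 zero pivots.
Hence Q is positive semidefinite.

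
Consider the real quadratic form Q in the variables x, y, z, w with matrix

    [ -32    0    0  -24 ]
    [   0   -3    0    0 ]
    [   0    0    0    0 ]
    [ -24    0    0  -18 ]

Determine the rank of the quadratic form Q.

Congruent diagonalization of A (simultaneous row and column reduction) yields pivots -32, -3, 0, 0.
So there are 2 negative, 2 zero pivots.
The rank is the number of nonzero pivots: 2.

2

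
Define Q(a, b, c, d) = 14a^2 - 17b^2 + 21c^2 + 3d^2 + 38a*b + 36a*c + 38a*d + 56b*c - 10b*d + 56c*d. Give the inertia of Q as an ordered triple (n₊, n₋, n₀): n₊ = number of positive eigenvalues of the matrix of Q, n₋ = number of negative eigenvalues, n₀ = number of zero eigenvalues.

(1, 3, 0)

The associated matrix is A = [[14, 19, 18, 19], [19, -17, 28, -5], [18, 28, 21, 28], [19, -5, 28, 3]].
Applying the same elementary operations to the rows and columns of A produces a congruent diagonal matrix with entries 14, -599/14, -1105/599, -20/221.
Counting signs: 1 positive, 3 negative.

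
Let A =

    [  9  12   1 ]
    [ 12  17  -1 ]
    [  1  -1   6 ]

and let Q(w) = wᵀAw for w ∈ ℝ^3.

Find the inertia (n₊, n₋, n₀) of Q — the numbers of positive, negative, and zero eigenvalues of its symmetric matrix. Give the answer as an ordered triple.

Row-reducing A symmetrically gives the diagonal entries 9, 1, 4/9.
Counting signs: 3 positive.

(3, 0, 0)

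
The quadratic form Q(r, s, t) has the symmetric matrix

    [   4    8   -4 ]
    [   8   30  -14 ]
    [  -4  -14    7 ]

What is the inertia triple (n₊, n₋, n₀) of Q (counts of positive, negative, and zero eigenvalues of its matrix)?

Applying the same elementary operations to the rows and columns of A produces a congruent diagonal matrix with entries 4, 14, 3/7.
Counting signs: 3 positive.

(3, 0, 0)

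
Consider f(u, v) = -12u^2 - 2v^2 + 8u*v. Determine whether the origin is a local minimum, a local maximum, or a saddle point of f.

The Hessian at the origin is H = [[-24, 8], [8, -4]].
det H = -24·-4 − (8)² = 32 > 0 and H[1,1] = -24 < 0, so H is negative definite.
Therefore the origin is a local maximum.

local maximum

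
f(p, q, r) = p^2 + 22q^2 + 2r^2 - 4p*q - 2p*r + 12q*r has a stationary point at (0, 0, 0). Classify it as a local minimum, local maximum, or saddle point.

local minimum

The Hessian at the origin is H = [[2, -4, -2], [-4, 44, 12], [-2, 12, 4]].
Congruent diagonalization of H (simultaneous row and column reduction) yields pivots 2, 36, 2/9.
Counting signs: 3 positive.
H is positive definite, so the origin is a strict local minimum.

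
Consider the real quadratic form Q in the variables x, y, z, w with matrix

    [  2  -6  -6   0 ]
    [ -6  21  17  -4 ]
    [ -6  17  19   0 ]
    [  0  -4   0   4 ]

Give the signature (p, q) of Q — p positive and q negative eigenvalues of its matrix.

Applying the same elementary operations to the rows and columns of A produces a congruent diagonal matrix with entries 2, 3, 2/3, -4.
So there are 3 positive, 1 negative pivots.

(3, 1)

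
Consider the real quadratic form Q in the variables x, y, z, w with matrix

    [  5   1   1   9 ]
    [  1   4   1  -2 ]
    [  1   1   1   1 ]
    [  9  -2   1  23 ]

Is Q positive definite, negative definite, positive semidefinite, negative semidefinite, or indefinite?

positive definite

Symmetric row and column elimination reduces A to a congruent diagonal form with pivots 5, 19/5, 12/19, 3.
That gives 4 positive pivots.
Hence Q is positive definite.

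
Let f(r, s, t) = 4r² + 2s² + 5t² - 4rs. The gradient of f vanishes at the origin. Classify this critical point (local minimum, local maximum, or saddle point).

local minimum

The Hessian at the origin is H = [[8, -4, 0], [-4, 4, 0], [0, 0, 10]].
Applying the same elementary operations to the rows and columns of H produces a congruent diagonal matrix with entries 8, 2, 10.
That gives 3 positive pivots.
H is positive definite, so the origin is a strict local minimum.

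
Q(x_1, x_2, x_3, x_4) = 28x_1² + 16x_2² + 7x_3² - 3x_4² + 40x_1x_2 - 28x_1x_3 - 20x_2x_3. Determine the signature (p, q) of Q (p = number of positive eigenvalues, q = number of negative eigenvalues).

The associated matrix is A = [[28, 20, -14, 0], [20, 16, -10, 0], [-14, -10, 7, 0], [0, 0, 0, -3]].
Row-reducing A symmetrically gives the diagonal entries 28, 12/7, 0, -3.
Counting signs: 2 positive, 1 negative, 1 zero.

(2, 1)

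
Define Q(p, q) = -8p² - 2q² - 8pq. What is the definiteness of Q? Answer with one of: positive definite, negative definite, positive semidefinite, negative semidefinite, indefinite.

negative semidefinite

The symmetric matrix of Q is [[-8, -4], [-4, -2]].
For the 2×2 matrix [[-8, -4], [-4, -2]]: det = -8·-2 − (-4)² = 0, trace = -10.
det = 0 so one eigenvalue is zero; the form is semidefinite with the sign of the trace.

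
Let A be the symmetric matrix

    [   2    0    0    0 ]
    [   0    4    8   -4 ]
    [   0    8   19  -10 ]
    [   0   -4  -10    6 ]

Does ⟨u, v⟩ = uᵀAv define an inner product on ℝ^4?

yes

Congruent diagonalization of A (simultaneous row and column reduction) yields pivots 2, 4, 3, 2/3.
That gives 4 positive pivots.
Hence Q is positive definite.
⟨·,·⟩ is an inner product exactly when A is positive definite.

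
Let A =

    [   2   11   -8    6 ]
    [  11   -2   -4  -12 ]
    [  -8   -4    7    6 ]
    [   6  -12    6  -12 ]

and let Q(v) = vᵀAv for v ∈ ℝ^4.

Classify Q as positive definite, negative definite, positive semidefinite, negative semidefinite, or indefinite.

Congruent diagonalization of A (simultaneous row and column reduction) yields pivots 2, -125/2, 3/5, 0.
So there are 2 positive, 1 negative, 1 zero pivots.
Hence Q is indefinite.

indefinite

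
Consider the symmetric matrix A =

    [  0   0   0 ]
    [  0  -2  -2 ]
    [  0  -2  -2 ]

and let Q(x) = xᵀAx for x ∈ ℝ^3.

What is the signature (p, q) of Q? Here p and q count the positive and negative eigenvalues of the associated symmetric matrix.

(0, 1)

Applying the same elementary operations to the rows and columns of A produces a congruent diagonal matrix with entries 0, -2, 0.
Counting signs: 1 negative, 2 zero.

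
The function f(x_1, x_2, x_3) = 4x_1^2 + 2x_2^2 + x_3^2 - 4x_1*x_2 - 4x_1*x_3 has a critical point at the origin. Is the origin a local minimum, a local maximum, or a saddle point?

The Hessian at the origin is H = [[8, -4, -4], [-4, 4, 0], [-4, 0, 2]].
An LDLᵀ factorisation of H has diagonal entries 8, 2, -2.
So there are 2 positive, 1 negative pivots.
H is indefinite, so the origin is a saddle point.

saddle point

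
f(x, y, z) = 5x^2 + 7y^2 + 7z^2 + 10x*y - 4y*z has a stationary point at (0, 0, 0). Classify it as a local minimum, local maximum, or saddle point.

local minimum

The Hessian at the origin is H = [[10, 10, 0], [10, 14, -4], [0, -4, 14]].
Congruent diagonalization of H (simultaneous row and column reduction) yields pivots 10, 4, 10.
Counting signs: 3 positive.
H is positive definite, so the origin is a strict local minimum.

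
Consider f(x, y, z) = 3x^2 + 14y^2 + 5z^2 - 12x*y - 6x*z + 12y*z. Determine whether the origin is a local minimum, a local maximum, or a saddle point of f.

local minimum

The Hessian at the origin is H = [[6, -12, -6], [-12, 28, 12], [-6, 12, 10]].
Applying the same elementary operations to the rows and columns of H produces a congruent diagonal matrix with entries 6, 4, 4.
So there are 3 positive pivots.
H is positive definite, so the origin is a strict local minimum.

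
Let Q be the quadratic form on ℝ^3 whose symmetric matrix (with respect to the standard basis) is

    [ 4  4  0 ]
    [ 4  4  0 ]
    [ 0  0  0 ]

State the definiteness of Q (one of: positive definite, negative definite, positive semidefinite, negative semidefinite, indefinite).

Row-reducing A symmetrically gives the diagonal entries 4, 0, 0.
Counting signs: 1 positive, 2 zero.
Hence Q is positive semidefinite.

positive semidefinite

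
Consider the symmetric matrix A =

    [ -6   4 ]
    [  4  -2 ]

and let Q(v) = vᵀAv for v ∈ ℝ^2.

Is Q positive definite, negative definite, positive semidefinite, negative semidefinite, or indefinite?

indefinite

Applying the same elementary operations to the rows and columns of A produces a congruent diagonal matrix with entries -6, 2/3.
That gives 1 positive, 1 negative pivots.
Hence Q is indefinite.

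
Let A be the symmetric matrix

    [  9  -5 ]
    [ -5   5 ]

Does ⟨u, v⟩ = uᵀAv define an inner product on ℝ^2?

Leading principal minors: Δ_1 = 9, Δ_2 = 20.
All leading principal minors are positive, so by Sylvester's criterion Q is positive definite.
⟨·,·⟩ is an inner product exactly when A is positive definite.

yes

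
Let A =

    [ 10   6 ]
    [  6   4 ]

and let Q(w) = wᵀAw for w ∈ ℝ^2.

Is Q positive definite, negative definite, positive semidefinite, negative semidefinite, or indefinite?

For the 2×2 matrix [[10, 6], [6, 4]]: det = 10·4 − (6)² = 4, trace = 14.
det > 0 so both eigenvalues share the sign of the trace; trace = 14 > 0 ⇒ both positive.

positive definite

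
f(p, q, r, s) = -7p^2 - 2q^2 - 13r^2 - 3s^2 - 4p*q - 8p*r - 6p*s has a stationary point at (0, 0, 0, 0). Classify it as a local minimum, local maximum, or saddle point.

The Hessian at the origin is H = [[-14, -4, -8, -6], [-4, -4, 0, 0], [-8, 0, -26, 0], [-6, 0, 0, -6]].
Symmetric row and column elimination reduces H to a congruent diagonal form with pivots -14, -20/7, -98/5, -60/49.
So there are 4 negative pivots.
H is negative definite, so the origin is a strict local maximum.

local maximum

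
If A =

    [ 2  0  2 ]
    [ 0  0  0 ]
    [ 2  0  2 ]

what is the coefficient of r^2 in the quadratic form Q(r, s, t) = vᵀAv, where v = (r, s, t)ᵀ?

2

The coefficient of r^2 is the diagonal entry A[1,1] = 2.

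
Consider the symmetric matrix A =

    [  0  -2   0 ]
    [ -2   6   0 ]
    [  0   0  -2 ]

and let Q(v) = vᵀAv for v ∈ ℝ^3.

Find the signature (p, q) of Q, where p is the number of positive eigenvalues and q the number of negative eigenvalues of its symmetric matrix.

(1, 2)

By Sylvester's law of inertia any congruent diagonalization of A has 1 positive, 2 negative and 0 zero entries.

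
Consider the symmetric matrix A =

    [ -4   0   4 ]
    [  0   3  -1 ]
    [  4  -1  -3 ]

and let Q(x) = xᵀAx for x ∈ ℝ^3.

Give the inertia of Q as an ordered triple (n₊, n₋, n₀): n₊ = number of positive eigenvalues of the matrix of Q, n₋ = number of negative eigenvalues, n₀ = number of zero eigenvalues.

An LDLᵀ factorisation of A has diagonal entries -4, 3, 2/3.
That gives 2 positive, 1 negative pivots.

(2, 1, 0)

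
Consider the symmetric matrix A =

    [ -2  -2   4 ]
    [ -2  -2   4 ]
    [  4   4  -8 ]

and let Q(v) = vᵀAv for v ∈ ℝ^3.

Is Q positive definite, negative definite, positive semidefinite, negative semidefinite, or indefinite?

negative semidefinite

Applying the same elementary operations to the rows and columns of A produces a congruent diagonal matrix with entries -2, 0, 0.
So there are 1 negative, 2 zero pivots.
Hence Q is negative semidefinite.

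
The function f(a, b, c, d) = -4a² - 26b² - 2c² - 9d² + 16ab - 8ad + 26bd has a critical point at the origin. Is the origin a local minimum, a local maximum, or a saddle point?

The Hessian at the origin is H = [[-8, 16, 0, -8], [16, -52, 0, 26], [0, 0, -4, 0], [-8, 26, 0, -18]].
Applying the same elementary operations to the rows and columns of H produces a congruent diagonal matrix with entries -8, -20, -4, -5.
That gives 4 negative pivots.
H is negative definite, so the origin is a strict local maximum.

local maximum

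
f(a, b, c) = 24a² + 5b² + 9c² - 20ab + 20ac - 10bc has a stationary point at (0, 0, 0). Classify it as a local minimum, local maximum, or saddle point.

The Hessian at the origin is H = [[48, -20, 20], [-20, 10, -10], [20, -10, 18]].
An LDLᵀ factorisation of H has diagonal entries 48, 5/3, 8.
So there are 3 positive pivots.
H is positive definite, so the origin is a strict local minimum.

local minimum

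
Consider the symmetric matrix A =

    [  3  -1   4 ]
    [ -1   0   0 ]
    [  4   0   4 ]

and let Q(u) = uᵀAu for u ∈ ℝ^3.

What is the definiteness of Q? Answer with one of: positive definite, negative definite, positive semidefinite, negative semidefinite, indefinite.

Row-reducing A symmetrically gives the diagonal entries 3, -1/3, 4.
So there are 2 positive, 1 negative pivots.
Hence Q is indefinite.

indefinite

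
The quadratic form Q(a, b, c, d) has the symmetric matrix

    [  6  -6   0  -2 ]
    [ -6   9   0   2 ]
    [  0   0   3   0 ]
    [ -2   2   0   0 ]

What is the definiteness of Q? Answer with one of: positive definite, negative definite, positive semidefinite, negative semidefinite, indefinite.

Row-reducing A symmetrically gives the diagonal entries 6, 3, 3, -2/3.
That gives 3 positive, 1 negative pivots.
Hence Q is indefinite.

indefinite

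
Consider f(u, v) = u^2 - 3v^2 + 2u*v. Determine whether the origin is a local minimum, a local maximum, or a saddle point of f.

The Hessian at the origin is H = [[2, 2], [2, -6]].
det H = 2·-6 − (2)² = -16 < 0, so H is indefinite.
Therefore the origin is a saddle point.

saddle point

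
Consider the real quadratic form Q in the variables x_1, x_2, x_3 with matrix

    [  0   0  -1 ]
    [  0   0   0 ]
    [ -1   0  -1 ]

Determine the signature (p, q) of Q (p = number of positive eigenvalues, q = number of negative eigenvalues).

(1, 1)

By Sylvester's law of inertia any congruent diagonalization of A has 1 positive, 1 negative and 1 zero entries.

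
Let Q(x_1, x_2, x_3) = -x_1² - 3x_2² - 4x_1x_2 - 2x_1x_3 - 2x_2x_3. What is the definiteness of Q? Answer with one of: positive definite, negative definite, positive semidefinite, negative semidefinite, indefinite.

Write A = [[-1, -2, -1], [-2, -3, -1], [-1, -1, 0]].
Congruent diagonalization of A (simultaneous row and column reduction) yields pivots -1, 1, 0.
Counting signs: 1 positive, 1 negative, 1 zero.
Hence Q is indefinite.

indefinite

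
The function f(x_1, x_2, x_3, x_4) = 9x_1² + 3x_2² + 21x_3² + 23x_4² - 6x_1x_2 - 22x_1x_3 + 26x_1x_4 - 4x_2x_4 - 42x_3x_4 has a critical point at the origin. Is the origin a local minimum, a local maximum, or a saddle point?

local minimum

The Hessian at the origin is H = [[18, -6, -22, 26], [-6, 6, 0, -4], [-22, 0, 42, -42], [26, -4, -42, 46]].
An LDLᵀ factorisation of H has diagonal entries 18, 4, 5/3, 4/3.
Counting signs: 4 positive.
H is positive definite, so the origin is a strict local minimum.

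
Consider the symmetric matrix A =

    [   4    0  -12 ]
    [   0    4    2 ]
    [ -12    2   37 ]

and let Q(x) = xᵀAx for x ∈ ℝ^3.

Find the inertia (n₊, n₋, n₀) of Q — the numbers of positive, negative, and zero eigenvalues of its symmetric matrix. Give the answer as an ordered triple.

(2, 0, 1)

Applying the same elementary operations to the rows and columns of A produces a congruent diagonal matrix with entries 4, 4, 0.
So there are 2 positive, 1 zero pivots.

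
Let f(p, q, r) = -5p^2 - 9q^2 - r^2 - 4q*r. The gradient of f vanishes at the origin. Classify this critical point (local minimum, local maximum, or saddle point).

The Hessian at the origin is H = [[-10, 0, 0], [0, -18, -4], [0, -4, -2]].
Applying the same elementary operations to the rows and columns of H produces a congruent diagonal matrix with entries -10, -18, -10/9.
That gives 3 negative pivots.
H is negative definite, so the origin is a strict local maximum.

local maximum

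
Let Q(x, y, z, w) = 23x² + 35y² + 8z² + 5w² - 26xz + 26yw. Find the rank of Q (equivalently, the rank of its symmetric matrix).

The symmetric matrix is A = [[23, 0, -13, 0], [0, 35, 0, 13], [-13, 0, 8, 0], [0, 13, 0, 5]].
Symmetric row and column elimination reduces A to a congruent diagonal form with pivots 23, 35, 15/23, 6/35.
Counting signs: 4 positive.
The rank is the number of nonzero pivots: 4.

4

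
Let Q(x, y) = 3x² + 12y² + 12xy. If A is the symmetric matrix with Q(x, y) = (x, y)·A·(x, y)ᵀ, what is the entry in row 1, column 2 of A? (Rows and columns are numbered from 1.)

The coefficient of x·y in Q is 12. For a symmetric A this equals A[1,2] + A[2,1] = 2·A[1,2].
So A[1,2] = 12/2 = 6.

6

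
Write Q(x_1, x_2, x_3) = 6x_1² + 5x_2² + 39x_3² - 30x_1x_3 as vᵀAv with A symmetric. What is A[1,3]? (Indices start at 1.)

The coefficient of x_1·x_3 in Q is -30. For a symmetric A this equals A[1,3] + A[3,1] = 2·A[1,3].
So A[1,3] = -30/2 = -15.

-15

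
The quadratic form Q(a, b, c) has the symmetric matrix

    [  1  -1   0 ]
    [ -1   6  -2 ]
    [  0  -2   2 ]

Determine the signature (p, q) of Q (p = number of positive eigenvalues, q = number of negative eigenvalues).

(3, 0)

An LDLᵀ factorisation of A has diagonal entries 1, 5, 6/5.
Counting signs: 3 positive.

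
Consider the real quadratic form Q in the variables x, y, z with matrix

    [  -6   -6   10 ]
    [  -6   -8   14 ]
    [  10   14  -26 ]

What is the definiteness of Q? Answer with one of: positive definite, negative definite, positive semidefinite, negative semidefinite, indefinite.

Leading principal minors: Δ_1 = -6, Δ_2 = 12, Δ_3 = -16.
The signs alternate starting with Δ_1 < 0, so by Sylvester's criterion Q is negative definite.

negative definite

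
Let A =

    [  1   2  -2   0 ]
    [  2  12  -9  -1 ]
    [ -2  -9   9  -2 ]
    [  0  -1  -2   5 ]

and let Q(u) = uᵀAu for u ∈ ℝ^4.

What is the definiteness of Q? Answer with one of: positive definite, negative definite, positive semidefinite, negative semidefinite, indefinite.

positive definite

Congruent diagonalization of A (simultaneous row and column reduction) yields pivots 1, 8, 15/8, 6/5.
Counting signs: 4 positive.
Hence Q is positive definite.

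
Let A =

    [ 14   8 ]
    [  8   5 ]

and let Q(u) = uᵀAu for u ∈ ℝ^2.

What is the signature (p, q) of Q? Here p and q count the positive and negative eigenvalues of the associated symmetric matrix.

(2, 0)

Symmetric row and column elimination reduces A to a congruent diagonal form with pivots 14, 3/7.
So there are 2 positive pivots.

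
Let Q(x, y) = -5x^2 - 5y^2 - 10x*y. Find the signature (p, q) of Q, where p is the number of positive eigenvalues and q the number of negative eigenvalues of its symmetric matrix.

The symmetric matrix is A = [[-5, -5], [-5, -5]].
Congruent diagonalization of A (simultaneous row and column reduction) yields pivots -5, 0.
Counting signs: 1 negative, 1 zero.

(0, 1)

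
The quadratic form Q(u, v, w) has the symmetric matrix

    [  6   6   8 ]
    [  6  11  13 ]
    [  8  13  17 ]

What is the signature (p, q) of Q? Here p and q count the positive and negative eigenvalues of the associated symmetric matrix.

An LDLᵀ factorisation of A has diagonal entries 6, 5, 4/3.
Counting signs: 3 positive.

(3, 0)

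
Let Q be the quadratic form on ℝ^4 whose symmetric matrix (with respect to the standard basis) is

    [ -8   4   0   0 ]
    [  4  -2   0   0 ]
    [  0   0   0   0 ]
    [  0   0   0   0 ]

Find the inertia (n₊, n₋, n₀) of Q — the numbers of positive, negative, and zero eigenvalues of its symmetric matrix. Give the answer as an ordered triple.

(0, 1, 3)

Row-reducing A symmetrically gives the diagonal entries -8, 0, 0, 0.
That gives 1 negative, 3 zero pivots.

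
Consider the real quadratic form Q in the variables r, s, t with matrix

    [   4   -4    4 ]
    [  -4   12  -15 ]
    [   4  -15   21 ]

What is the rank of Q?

3

Symmetric row and column elimination reduces A to a congruent diagonal form with pivots 4, 8, 15/8.
So there are 3 positive pivots.
The rank is the number of nonzero pivots: 3.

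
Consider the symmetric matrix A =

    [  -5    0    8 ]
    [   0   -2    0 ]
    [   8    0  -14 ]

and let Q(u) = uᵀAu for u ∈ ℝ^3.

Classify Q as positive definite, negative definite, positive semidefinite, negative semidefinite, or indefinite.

negative definite

Leading principal minors: Δ_1 = -5, Δ_2 = 10, Δ_3 = -12.
The signs alternate starting with Δ_1 < 0, so by Sylvester's criterion Q is negative definite.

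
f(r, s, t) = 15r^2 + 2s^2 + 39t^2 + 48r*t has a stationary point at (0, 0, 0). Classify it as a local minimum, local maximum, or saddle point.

local minimum

The Hessian at the origin is H = [[30, 0, 48], [0, 4, 0], [48, 0, 78]].
Congruent diagonalization of H (simultaneous row and column reduction) yields pivots 30, 4, 6/5.
That gives 3 positive pivots.
H is positive definite, so the origin is a strict local minimum.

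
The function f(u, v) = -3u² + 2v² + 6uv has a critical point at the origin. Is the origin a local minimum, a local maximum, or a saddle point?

saddle point

The Hessian at the origin is H = [[-6, 6], [6, 4]].
det H = -6·4 − (6)² = -60 < 0, so H is indefinite.
Therefore the origin is a saddle point.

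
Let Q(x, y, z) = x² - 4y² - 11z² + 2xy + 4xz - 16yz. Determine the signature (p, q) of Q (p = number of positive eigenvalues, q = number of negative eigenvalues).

The symmetric matrix is A = [[1, 1, 2], [1, -4, -8], [2, -8, -11]].
Congruent diagonalization of A (simultaneous row and column reduction) yields pivots 1, -5, 5.
Counting signs: 2 positive, 1 negative.

(2, 1)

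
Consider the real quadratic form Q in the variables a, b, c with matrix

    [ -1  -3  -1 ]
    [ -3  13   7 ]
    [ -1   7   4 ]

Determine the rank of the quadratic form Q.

Congruent diagonalization of A (simultaneous row and column reduction) yields pivots -1, 22, 5/11.
So there are 2 positive, 1 negative pivots.
The rank is the number of nonzero pivots: 3.

3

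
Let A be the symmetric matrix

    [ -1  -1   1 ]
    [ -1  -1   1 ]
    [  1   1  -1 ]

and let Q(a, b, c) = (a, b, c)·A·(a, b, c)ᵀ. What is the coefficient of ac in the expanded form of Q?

2

The coefficient of ac is A[1,3] + A[3,1] = 2·1 = 2.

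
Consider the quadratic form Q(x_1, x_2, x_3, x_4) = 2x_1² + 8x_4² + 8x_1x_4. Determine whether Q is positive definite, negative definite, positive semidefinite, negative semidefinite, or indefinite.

positive semidefinite

The associated matrix is A = [[2, 0, 0, 4], [0, 0, 0, 0], [0, 0, 0, 0], [4, 0, 0, 8]].
Applying the same elementary operations to the rows and columns of A produces a congruent diagonal matrix with entries 2, 0, 0, 0.
That gives 1 positive, 3 zero pivots.
Hence Q is positive semidefinite.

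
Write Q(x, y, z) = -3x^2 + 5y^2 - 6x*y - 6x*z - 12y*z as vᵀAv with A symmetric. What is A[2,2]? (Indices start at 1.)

5

The coefficient of y^2 in Q is 5, and that is exactly A[2,2].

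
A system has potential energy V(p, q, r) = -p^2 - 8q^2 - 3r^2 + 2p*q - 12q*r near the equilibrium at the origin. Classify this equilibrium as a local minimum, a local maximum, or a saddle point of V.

The Hessian at the origin is H = [[-2, 2, 0], [2, -16, -12], [0, -12, -6]].
Symmetric row and column elimination reduces H to a congruent diagonal form with pivots -2, -14, 30/7.
So there are 1 positive, 2 negative pivots.
H is indefinite, so the origin is a saddle point.

saddle point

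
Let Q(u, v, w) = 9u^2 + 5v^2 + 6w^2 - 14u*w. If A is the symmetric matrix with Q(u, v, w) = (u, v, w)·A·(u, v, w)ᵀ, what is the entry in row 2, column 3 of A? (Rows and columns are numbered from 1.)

The coefficient of v·w in Q is 0. For a symmetric A this equals A[2,3] + A[3,2] = 2·A[2,3].
So A[2,3] = 0/2 = 0.

0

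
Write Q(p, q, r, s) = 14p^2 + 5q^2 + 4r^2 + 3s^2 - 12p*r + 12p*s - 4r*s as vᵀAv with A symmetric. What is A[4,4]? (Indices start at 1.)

The coefficient of s^2 in Q is 3, and that is exactly A[4,4].

3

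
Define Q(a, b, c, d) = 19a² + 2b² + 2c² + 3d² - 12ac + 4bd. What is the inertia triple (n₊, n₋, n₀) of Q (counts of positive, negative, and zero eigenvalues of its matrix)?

Write A = [[19, 0, -6, 0], [0, 2, 0, 2], [-6, 0, 2, 0], [0, 2, 0, 3]].
Row-reducing A symmetrically gives the diagonal entries 19, 2, 2/19, 1.
That gives 4 positive pivots.

(4, 0, 0)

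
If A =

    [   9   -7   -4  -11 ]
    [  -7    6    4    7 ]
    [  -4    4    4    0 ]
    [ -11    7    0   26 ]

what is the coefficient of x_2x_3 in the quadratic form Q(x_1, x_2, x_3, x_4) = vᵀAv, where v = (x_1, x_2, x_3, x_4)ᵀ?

8

The coefficient of x_2x_3 is A[2,3] + A[3,2] = 2·4 = 8.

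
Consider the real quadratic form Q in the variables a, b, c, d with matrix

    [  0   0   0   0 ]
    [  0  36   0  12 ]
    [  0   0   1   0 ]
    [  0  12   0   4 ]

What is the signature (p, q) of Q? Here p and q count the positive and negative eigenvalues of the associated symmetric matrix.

Applying the same elementary operations to the rows and columns of A produces a congruent diagonal matrix with entries 0, 36, 1, 0.
That gives 2 positive, 2 zero pivots.

(2, 0)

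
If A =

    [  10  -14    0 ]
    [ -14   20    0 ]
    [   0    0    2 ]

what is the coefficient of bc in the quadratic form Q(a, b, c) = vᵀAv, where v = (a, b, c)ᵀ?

The coefficient of bc is A[2,3] + A[3,2] = 2·0 = 0.

0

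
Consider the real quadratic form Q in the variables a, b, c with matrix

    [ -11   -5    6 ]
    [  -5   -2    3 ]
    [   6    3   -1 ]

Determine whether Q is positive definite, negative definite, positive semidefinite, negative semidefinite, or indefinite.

indefinite

Row-reducing A symmetrically gives the diagonal entries -11, 3/11, 2.
That gives 2 positive, 1 negative pivots.
Hence Q is indefinite.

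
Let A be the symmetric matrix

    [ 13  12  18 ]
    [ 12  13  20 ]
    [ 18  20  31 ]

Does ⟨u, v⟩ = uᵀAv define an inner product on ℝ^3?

yes

Leading principal minors: Δ_1 = 13, Δ_2 = 25, Δ_3 = 3.
All leading principal minors are positive, so by Sylvester's criterion Q is positive definite.
⟨·,·⟩ is an inner product exactly when A is positive definite.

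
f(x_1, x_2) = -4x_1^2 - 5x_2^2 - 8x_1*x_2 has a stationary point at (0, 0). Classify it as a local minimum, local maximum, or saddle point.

local maximum

The Hessian at the origin is H = [[-8, -8], [-8, -10]].
det H = -8·-10 − (-8)² = 16 > 0 and H[1,1] = -8 < 0, so H is negative definite.
Therefore the origin is a local maximum.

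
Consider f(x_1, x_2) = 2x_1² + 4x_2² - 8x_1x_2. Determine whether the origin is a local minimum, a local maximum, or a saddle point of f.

saddle point

The Hessian at the origin is H = [[4, -8], [-8, 8]].
det H = 4·8 − (-8)² = -32 < 0, so H is indefinite.
Therefore the origin is a saddle point.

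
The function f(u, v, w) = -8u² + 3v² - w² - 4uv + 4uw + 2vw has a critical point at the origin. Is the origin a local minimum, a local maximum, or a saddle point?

saddle point

The Hessian at the origin is H = [[-16, -4, 4], [-4, 6, 2], [4, 2, -2]].
Applying the same elementary operations to the rows and columns of H produces a congruent diagonal matrix with entries -16, 7, -8/7.
Counting signs: 1 positive, 2 negative.
H is indefinite, so the origin is a saddle point.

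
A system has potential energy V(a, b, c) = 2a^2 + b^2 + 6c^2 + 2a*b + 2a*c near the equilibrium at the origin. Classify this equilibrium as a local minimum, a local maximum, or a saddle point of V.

The Hessian at the origin is H = [[4, 2, 2], [2, 2, 0], [2, 0, 12]].
Applying the same elementary operations to the rows and columns of H produces a congruent diagonal matrix with entries 4, 1, 10.
So there are 3 positive pivots.
H is positive definite, so the origin is a strict local minimum.

local minimum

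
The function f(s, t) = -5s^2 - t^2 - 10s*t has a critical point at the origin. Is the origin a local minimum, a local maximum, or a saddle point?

saddle point

The Hessian at the origin is H = [[-10, -10], [-10, -2]].
det H = -10·-2 − (-10)² = -80 < 0, so H is indefinite.
Therefore the origin is a saddle point.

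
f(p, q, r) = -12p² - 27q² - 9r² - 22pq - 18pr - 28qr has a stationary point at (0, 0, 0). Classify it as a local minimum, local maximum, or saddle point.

local maximum

The Hessian at the origin is H = [[-24, -22, -18], [-22, -54, -28], [-18, -28, -18]].
Congruent diagonalization of H (simultaneous row and column reduction) yields pivots -24, -203/6, -120/203.
So there are 3 negative pivots.
H is negative definite, so the origin is a strict local maximum.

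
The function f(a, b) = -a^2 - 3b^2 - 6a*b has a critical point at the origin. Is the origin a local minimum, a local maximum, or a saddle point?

The Hessian at the origin is H = [[-2, -6], [-6, -6]].
det H = -2·-6 − (-6)² = -24 < 0, so H is indefinite.
Therefore the origin is a saddle point.

saddle point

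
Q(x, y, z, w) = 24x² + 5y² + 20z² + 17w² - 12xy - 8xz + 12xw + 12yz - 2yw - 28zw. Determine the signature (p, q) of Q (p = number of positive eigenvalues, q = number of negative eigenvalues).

The symmetric matrix is A = [[24, -6, -4, 6], [-6, 5, 6, -1], [-4, 6, 20, -14], [6, -1, -14, 17]].
Symmetric row and column elimination reduces A to a congruent diagonal form with pivots 24, 7/2, 256/21, 0.
Counting signs: 3 positive, 1 zero.

(3, 0)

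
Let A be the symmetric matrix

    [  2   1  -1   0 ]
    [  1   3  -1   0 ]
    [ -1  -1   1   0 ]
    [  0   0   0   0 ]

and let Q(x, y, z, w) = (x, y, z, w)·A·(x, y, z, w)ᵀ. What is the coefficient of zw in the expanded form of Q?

0

The coefficient of zw is A[3,4] + A[4,3] = 2·0 = 0.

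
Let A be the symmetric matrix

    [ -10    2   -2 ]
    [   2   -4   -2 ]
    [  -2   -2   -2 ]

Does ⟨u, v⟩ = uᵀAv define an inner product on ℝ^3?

no

Row-reducing A symmetrically gives the diagonal entries -10, -18/5, 0.
So there are 2 negative, 1 zero pivots.
Hence Q is negative semidefinite.
⟨·,·⟩ is an inner product exactly when A is positive definite.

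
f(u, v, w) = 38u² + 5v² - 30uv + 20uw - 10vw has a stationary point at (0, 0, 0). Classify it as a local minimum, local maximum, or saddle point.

The Hessian at the origin is H = [[76, -30, 20], [-30, 10, -10], [20, -10, 0]].
Applying the same elementary operations to the rows and columns of H produces a congruent diagonal matrix with entries 76, -35/19, -20/7.
So there are 1 positive, 2 negative pivots.
H is indefinite, so the origin is a saddle point.

saddle point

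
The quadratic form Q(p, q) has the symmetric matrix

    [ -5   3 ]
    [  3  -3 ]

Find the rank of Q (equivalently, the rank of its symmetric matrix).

Row-reducing A symmetrically gives the diagonal entries -5, -6/5.
That gives 2 negative pivots.
The rank is the number of nonzero pivots: 2.

2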